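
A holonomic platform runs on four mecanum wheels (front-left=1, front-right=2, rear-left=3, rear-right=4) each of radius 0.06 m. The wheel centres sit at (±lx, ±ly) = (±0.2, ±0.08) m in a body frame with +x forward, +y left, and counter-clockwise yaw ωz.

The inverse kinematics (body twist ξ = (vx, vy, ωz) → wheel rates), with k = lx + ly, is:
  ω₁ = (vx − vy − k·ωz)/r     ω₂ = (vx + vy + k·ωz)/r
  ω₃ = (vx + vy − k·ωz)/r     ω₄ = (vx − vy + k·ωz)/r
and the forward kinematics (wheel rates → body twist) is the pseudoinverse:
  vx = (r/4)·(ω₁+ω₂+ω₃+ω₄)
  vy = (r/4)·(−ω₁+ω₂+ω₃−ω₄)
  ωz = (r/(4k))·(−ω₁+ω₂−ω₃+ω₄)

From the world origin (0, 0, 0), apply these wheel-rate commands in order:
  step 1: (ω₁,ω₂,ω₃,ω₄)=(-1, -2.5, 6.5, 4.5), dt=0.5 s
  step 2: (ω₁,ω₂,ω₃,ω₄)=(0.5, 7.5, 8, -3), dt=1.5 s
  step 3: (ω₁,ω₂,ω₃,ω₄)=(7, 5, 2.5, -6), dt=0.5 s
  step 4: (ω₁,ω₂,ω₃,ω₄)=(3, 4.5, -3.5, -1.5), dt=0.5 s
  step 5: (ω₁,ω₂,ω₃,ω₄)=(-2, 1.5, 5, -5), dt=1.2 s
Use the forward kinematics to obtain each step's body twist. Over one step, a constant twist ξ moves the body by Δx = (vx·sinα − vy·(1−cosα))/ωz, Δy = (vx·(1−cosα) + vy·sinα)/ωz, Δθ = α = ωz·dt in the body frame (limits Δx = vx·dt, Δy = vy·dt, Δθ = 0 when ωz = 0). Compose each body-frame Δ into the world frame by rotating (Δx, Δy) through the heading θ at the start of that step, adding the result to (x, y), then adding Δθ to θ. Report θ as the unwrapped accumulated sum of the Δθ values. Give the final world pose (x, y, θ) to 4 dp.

(0.7008, 0.4840, -1.0205)

step 1: ξ=(vx,vy,ωz)=(0.1125, 0.0075, -0.1875), dt=0.5 → body Δ=(0.0563, 0.0011, -0.0937) → world pose (0.0563, 0.0011, -0.0937)
step 2: ξ=(vx,vy,ωz)=(0.1950, 0.2700, -0.2143), dt=1.5 → body Δ=(0.3520, 0.3515, -0.3214) → world pose (0.4397, 0.3181, -0.4152)
step 3: ξ=(vx,vy,ωz)=(0.1275, 0.0975, -0.5625), dt=0.5 → body Δ=(0.0697, 0.0392, -0.2812) → world pose (0.5193, 0.3258, -0.6964)
step 4: ξ=(vx,vy,ωz)=(0.0375, -0.0075, 0.1875), dt=0.5 → body Δ=(0.0189, -0.0029, 0.0937) → world pose (0.5320, 0.3115, -0.6027)
step 5: ξ=(vx,vy,ωz)=(-0.0075, 0.2025, -0.3482), dt=1.2 → body Δ=(0.0413, 0.2378, -0.4179) → world pose (0.7008, 0.4840, -1.0205)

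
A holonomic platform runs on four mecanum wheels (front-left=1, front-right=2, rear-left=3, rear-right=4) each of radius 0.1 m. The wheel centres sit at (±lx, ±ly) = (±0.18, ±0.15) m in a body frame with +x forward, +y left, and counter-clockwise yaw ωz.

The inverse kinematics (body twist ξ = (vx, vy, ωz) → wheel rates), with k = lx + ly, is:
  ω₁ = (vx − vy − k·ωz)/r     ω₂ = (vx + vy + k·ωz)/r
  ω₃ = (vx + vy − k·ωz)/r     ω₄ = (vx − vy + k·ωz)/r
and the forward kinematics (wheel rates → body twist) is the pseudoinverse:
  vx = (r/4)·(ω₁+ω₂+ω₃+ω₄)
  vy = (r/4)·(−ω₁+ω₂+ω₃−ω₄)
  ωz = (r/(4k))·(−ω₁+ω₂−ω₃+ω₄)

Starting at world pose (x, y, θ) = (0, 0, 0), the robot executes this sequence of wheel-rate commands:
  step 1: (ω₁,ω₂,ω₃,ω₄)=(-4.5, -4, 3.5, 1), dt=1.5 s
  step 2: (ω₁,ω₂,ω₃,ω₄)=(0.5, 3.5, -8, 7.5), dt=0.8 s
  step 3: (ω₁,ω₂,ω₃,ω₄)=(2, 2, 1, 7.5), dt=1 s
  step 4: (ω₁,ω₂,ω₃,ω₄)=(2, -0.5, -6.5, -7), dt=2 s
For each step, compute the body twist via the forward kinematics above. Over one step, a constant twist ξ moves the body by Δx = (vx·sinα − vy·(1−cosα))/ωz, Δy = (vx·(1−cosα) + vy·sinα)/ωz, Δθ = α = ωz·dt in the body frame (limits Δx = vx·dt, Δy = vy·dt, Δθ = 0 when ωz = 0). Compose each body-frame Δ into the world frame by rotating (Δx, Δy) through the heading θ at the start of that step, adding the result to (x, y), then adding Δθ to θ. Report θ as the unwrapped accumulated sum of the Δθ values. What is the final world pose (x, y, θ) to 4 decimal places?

step 1: ξ=(vx,vy,ωz)=(-0.1000, 0.0750, -0.1515), dt=1.5 → body Δ=(-0.1360, 0.1285, -0.2273) → world pose (-0.1360, 0.1285, -0.2273)
step 2: ξ=(vx,vy,ωz)=(0.0875, -0.3125, 1.4015), dt=0.8 → body Δ=(0.1823, -0.1655, 1.1212) → world pose (0.0043, -0.0738, 0.8939)
step 3: ξ=(vx,vy,ωz)=(0.3125, -0.1625, 0.4924), dt=1.0 → body Δ=(0.3392, -0.0806, 0.4924) → world pose (0.2797, 0.1401, 1.3864)
step 4: ξ=(vx,vy,ωz)=(-0.3000, -0.0500, -0.2273), dt=2.0 → body Δ=(-0.6019, 0.0374, -0.4545) → world pose (0.1325, -0.4447, 0.9318)

(0.1325, -0.4447, 0.9318)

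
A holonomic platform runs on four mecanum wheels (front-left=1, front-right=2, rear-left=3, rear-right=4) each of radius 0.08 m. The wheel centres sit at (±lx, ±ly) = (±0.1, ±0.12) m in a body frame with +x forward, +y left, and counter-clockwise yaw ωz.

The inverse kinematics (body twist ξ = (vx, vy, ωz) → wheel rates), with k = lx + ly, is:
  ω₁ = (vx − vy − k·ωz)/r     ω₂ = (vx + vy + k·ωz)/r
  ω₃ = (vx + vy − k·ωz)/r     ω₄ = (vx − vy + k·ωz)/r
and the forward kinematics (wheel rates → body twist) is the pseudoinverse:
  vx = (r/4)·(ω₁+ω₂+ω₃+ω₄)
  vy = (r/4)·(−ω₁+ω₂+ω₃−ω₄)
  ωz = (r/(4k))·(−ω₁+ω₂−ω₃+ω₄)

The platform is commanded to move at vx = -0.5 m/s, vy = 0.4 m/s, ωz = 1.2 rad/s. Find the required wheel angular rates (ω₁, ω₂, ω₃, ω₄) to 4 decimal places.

(-14.5500, 2.0500, -4.5500, -7.9500)

k = lx + ly = 0.1 + 0.12 = 0.2200;  k·ωz = 0.2200·1.2 = 0.2640
ω₁ (FL) = (vx − vy − k·ωz)/r = -1.1640/0.08 = -14.5500
ω₂ (FR) = (vx + vy + k·ωz)/r = 0.1640/0.08 = 2.0500
ω₃ (RL) = (vx + vy − k·ωz)/r = -0.3640/0.08 = -4.5500
ω₄ (RR) = (vx − vy + k·ωz)/r = -0.6360/0.08 = -7.9500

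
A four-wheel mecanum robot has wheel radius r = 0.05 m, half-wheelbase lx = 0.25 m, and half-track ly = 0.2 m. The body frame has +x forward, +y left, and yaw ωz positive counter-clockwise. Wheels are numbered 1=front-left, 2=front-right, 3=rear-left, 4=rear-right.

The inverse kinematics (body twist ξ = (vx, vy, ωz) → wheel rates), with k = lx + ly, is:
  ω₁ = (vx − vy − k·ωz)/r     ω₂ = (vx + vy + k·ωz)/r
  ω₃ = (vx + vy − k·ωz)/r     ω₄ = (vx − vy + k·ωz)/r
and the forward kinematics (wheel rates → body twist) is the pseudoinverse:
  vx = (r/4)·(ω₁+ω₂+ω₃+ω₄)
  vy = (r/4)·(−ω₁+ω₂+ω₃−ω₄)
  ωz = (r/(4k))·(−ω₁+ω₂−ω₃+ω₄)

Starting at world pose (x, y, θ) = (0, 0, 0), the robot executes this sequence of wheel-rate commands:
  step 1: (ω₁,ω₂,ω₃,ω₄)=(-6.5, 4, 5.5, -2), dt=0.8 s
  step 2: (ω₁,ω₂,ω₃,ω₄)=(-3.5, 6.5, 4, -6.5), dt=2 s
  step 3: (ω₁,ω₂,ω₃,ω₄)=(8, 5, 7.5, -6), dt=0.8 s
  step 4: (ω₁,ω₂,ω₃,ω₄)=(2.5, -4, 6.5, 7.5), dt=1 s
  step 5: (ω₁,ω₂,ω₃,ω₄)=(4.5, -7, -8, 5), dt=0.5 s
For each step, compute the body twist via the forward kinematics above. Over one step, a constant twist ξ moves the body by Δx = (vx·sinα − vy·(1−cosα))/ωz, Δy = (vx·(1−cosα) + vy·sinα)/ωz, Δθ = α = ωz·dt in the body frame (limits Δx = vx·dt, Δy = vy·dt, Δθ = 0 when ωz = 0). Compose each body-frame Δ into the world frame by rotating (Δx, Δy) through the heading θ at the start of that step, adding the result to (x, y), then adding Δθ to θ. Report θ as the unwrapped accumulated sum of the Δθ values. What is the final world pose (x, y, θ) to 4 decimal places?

step 1: ξ=(vx,vy,ωz)=(0.0125, 0.2250, 0.0833), dt=0.8 → body Δ=(0.0040, 0.1802, 0.0667) → world pose (0.0040, 0.1802, 0.0667)
step 2: ξ=(vx,vy,ωz)=(0.0062, 0.2563, -0.0139), dt=2.0 → body Δ=(0.0196, 0.5123, -0.0278) → world pose (-0.0106, 0.6926, 0.0389)
step 3: ξ=(vx,vy,ωz)=(0.1812, 0.1313, -0.4583), dt=0.8 → body Δ=(0.1608, 0.0764, -0.3667) → world pose (0.1472, 0.7752, -0.3278)
step 4: ξ=(vx,vy,ωz)=(0.1562, -0.0938, -0.1528), dt=1.0 → body Δ=(0.1485, -0.1053, -0.1528) → world pose (0.2538, 0.6277, -0.4806)
step 5: ξ=(vx,vy,ωz)=(-0.0688, -0.3063, 0.0417), dt=0.5 → body Δ=(-0.0328, -0.1535, 0.0208) → world pose (0.1538, 0.5068, -0.4597)

(0.1538, 0.5068, -0.4597)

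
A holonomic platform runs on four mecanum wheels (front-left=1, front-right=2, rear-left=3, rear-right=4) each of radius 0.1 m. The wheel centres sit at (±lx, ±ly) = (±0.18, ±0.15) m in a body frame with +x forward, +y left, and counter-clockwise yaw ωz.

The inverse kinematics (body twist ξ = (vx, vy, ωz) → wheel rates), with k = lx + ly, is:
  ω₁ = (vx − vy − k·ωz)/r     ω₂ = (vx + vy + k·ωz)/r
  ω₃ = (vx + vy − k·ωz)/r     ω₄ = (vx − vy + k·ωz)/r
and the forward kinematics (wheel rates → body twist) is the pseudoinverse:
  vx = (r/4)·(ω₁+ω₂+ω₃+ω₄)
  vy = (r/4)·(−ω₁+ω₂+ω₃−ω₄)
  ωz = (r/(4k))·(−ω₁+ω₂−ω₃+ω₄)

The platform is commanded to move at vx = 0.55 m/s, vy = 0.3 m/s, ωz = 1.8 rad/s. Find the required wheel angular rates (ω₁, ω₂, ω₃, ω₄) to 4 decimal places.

k = lx + ly = 0.18 + 0.15 = 0.3300;  k·ωz = 0.3300·1.8 = 0.5940
ω₁ (FL) = (vx − vy − k·ωz)/r = -0.3440/0.1 = -3.4400
ω₂ (FR) = (vx + vy + k·ωz)/r = 1.4440/0.1 = 14.4400
ω₃ (RL) = (vx + vy − k·ωz)/r = 0.2560/0.1 = 2.5600
ω₄ (RR) = (vx − vy + k·ωz)/r = 0.8440/0.1 = 8.4400

(-3.4400, 14.4400, 2.5600, 8.4400)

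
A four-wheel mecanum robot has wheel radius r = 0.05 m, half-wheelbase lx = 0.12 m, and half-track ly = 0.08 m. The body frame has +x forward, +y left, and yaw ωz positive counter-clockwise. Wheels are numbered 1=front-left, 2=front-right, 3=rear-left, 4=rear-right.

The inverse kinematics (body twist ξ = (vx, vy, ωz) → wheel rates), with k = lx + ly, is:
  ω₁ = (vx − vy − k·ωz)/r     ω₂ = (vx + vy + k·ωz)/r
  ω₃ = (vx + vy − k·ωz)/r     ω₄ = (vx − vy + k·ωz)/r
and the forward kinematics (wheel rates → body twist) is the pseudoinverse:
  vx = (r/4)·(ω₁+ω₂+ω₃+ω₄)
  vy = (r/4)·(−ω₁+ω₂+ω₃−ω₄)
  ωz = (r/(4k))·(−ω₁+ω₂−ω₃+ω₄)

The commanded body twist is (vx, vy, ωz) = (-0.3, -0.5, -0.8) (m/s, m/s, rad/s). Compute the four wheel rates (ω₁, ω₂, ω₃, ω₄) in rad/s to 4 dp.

(7.2000, -19.2000, -12.8000, 0.8000)

k = lx + ly = 0.12 + 0.08 = 0.2000;  k·ωz = 0.2000·-0.8 = -0.1600
ω₁ (FL) = (vx − vy − k·ωz)/r = 0.3600/0.05 = 7.2000
ω₂ (FR) = (vx + vy + k·ωz)/r = -0.9600/0.05 = -19.2000
ω₃ (RL) = (vx + vy − k·ωz)/r = -0.6400/0.05 = -12.8000
ω₄ (RR) = (vx − vy + k·ωz)/r = 0.0400/0.05 = 0.8000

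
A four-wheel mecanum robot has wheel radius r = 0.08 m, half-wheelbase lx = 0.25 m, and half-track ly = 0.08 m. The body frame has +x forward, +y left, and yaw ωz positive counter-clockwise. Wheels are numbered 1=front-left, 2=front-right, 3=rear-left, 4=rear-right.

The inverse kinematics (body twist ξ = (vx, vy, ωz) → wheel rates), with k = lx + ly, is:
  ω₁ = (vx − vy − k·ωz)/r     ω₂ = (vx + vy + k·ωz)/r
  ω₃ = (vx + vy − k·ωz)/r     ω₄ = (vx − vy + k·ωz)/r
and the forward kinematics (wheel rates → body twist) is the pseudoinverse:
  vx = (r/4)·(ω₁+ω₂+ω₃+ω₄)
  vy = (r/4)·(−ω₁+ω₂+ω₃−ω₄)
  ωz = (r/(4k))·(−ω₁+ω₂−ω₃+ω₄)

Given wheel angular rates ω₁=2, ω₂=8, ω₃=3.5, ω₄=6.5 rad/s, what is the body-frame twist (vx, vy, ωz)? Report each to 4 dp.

k = lx + ly = 0.25 + 0.08 = 0.3300
ω₁+ω₂+ω₃+ω₄ = 20.0000  →  vx = (0.08/4)·20.0000 = 0.4000
−ω₁+ω₂+ω₃−ω₄ = 3.0000  →  vy = (0.08/4)·3.0000 = 0.0600
−ω₁+ω₂−ω₃+ω₄ = 9.0000  →  ωz = (0.08/1.3200)·9.0000 = 0.5455

(0.4000, 0.0600, 0.5455)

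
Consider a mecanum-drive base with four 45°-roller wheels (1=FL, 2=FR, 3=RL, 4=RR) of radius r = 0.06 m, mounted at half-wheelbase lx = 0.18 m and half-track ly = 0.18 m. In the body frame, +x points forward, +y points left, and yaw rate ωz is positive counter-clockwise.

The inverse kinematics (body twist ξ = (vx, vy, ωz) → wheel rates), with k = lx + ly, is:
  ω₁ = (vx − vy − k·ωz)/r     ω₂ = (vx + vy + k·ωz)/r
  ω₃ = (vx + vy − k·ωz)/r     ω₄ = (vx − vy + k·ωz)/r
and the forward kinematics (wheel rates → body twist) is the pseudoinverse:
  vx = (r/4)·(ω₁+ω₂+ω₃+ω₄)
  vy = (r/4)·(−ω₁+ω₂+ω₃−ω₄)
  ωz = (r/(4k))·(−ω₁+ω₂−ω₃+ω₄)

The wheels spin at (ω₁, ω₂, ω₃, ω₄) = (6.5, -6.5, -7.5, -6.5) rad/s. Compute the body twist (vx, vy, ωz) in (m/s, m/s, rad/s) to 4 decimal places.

(-0.2100, -0.2100, -0.5000)

k = lx + ly = 0.18 + 0.18 = 0.3600
ω₁+ω₂+ω₃+ω₄ = -14.0000  →  vx = (0.06/4)·-14.0000 = -0.2100
−ω₁+ω₂+ω₃−ω₄ = -14.0000  →  vy = (0.06/4)·-14.0000 = -0.2100
−ω₁+ω₂−ω₃+ω₄ = -12.0000  →  ωz = (0.06/1.4400)·-12.0000 = -0.5000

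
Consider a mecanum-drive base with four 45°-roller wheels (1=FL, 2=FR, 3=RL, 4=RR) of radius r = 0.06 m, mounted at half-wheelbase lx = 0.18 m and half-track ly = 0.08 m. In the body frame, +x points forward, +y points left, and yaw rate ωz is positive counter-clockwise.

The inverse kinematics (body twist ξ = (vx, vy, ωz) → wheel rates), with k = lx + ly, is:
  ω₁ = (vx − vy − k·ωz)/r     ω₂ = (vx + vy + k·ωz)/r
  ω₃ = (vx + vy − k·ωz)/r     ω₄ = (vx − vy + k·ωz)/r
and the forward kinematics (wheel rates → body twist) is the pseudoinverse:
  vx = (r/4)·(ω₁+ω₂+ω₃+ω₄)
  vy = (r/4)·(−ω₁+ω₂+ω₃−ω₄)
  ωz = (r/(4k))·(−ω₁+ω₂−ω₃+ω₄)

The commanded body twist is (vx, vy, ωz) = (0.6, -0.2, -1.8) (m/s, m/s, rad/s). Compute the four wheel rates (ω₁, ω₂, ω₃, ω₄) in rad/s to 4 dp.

(21.1333, -1.1333, 14.4667, 5.5333)

k = lx + ly = 0.18 + 0.08 = 0.2600;  k·ωz = 0.2600·-1.8 = -0.4680
ω₁ (FL) = (vx − vy − k·ωz)/r = 1.2680/0.06 = 21.1333
ω₂ (FR) = (vx + vy + k·ωz)/r = -0.0680/0.06 = -1.1333
ω₃ (RL) = (vx + vy − k·ωz)/r = 0.8680/0.06 = 14.4667
ω₄ (RR) = (vx − vy + k·ωz)/r = 0.3320/0.06 = 5.5333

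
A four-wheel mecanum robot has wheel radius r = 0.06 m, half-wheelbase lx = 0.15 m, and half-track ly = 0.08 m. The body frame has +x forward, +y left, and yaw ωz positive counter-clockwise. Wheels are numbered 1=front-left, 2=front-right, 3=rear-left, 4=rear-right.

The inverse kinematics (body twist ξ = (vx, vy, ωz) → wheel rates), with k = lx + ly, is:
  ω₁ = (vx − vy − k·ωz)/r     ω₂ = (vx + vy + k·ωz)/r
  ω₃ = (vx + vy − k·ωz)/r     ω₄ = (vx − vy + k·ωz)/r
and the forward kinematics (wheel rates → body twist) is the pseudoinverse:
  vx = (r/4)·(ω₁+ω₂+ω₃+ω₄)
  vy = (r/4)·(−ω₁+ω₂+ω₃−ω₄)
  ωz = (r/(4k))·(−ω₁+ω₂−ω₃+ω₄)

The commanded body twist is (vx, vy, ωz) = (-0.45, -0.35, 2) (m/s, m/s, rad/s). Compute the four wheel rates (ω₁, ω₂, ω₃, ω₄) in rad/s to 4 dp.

(-9.3333, -5.6667, -21.0000, 6.0000)

k = lx + ly = 0.15 + 0.08 = 0.2300;  k·ωz = 0.2300·2 = 0.4600
ω₁ (FL) = (vx − vy − k·ωz)/r = -0.5600/0.06 = -9.3333
ω₂ (FR) = (vx + vy + k·ωz)/r = -0.3400/0.06 = -5.6667
ω₃ (RL) = (vx + vy − k·ωz)/r = -1.2600/0.06 = -21.0000
ω₄ (RR) = (vx − vy + k·ωz)/r = 0.3600/0.06 = 6.0000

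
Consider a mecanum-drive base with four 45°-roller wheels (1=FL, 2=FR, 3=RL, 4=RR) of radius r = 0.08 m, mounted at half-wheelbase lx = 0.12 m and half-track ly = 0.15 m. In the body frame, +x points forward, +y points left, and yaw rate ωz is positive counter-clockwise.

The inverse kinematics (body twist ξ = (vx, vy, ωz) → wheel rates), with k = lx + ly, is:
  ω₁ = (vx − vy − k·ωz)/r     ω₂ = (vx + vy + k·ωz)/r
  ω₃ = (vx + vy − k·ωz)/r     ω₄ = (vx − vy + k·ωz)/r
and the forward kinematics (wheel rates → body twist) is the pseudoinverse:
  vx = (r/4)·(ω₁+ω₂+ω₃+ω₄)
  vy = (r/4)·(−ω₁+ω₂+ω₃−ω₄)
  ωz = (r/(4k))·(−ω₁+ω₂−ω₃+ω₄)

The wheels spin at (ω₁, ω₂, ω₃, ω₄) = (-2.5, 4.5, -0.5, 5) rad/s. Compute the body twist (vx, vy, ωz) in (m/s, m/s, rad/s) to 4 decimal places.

(0.1300, 0.0300, 0.9259)

k = lx + ly = 0.12 + 0.15 = 0.2700
ω₁+ω₂+ω₃+ω₄ = 6.5000  →  vx = (0.08/4)·6.5000 = 0.1300
−ω₁+ω₂+ω₃−ω₄ = 1.5000  →  vy = (0.08/4)·1.5000 = 0.0300
−ω₁+ω₂−ω₃+ω₄ = 12.5000  →  ωz = (0.08/1.0800)·12.5000 = 0.9259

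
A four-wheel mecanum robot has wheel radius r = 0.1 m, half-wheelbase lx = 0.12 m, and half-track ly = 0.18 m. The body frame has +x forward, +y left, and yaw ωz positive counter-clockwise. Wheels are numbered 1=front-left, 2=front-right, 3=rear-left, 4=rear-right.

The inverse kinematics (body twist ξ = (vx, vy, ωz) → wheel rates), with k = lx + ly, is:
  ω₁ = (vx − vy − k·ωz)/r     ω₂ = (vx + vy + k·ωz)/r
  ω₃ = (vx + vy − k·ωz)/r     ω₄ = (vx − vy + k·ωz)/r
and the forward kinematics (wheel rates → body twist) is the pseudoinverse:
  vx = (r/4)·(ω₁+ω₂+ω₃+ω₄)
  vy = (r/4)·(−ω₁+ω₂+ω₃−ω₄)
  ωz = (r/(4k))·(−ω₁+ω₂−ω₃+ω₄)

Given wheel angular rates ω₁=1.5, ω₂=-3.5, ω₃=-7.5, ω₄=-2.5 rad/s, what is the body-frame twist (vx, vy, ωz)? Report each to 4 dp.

(-0.3000, -0.2500, 0.0000)

k = lx + ly = 0.12 + 0.18 = 0.3000
ω₁+ω₂+ω₃+ω₄ = -12.0000  →  vx = (0.1/4)·-12.0000 = -0.3000
−ω₁+ω₂+ω₃−ω₄ = -10.0000  →  vy = (0.1/4)·-10.0000 = -0.2500
−ω₁+ω₂−ω₃+ω₄ = 0.0000  →  ωz = (0.1/1.2000)·0.0000 = 0.0000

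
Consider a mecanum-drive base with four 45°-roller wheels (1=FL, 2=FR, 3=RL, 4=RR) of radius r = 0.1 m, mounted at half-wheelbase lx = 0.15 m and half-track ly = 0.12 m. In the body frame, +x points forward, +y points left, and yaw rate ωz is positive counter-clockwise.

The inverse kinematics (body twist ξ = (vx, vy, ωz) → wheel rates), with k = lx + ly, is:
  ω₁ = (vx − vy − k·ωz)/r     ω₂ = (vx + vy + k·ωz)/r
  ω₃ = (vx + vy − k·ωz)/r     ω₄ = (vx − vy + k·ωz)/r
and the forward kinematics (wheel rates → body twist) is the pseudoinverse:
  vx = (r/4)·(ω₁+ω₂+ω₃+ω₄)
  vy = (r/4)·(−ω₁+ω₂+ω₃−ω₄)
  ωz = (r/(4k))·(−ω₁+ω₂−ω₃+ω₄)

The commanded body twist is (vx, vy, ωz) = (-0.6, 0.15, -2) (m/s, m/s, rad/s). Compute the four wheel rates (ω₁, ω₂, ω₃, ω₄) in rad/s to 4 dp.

k = lx + ly = 0.15 + 0.12 = 0.2700;  k·ωz = 0.2700·-2 = -0.5400
ω₁ (FL) = (vx − vy − k·ωz)/r = -0.2100/0.1 = -2.1000
ω₂ (FR) = (vx + vy + k·ωz)/r = -0.9900/0.1 = -9.9000
ω₃ (RL) = (vx + vy − k·ωz)/r = 0.0900/0.1 = 0.9000
ω₄ (RR) = (vx − vy + k·ωz)/r = -1.2900/0.1 = -12.9000

(-2.1000, -9.9000, 0.9000, -12.9000)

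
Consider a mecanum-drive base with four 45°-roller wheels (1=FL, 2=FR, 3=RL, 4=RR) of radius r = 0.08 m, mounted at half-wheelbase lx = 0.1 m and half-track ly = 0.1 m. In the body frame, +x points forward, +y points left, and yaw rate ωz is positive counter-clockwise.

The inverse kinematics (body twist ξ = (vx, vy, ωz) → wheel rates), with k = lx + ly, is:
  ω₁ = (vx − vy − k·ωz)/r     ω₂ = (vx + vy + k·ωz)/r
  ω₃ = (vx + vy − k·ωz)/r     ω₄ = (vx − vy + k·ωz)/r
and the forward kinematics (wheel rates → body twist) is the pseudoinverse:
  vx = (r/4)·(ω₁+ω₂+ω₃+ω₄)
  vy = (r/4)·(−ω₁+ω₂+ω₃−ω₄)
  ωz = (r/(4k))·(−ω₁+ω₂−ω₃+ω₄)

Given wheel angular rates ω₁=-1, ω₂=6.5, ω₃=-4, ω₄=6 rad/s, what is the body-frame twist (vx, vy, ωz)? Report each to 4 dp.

(0.1500, -0.0500, 1.7500)

k = lx + ly = 0.1 + 0.1 = 0.2000
ω₁+ω₂+ω₃+ω₄ = 7.5000  →  vx = (0.08/4)·7.5000 = 0.1500
−ω₁+ω₂+ω₃−ω₄ = -2.5000  →  vy = (0.08/4)·-2.5000 = -0.0500
−ω₁+ω₂−ω₃+ω₄ = 17.5000  →  ωz = (0.08/0.8000)·17.5000 = 1.7500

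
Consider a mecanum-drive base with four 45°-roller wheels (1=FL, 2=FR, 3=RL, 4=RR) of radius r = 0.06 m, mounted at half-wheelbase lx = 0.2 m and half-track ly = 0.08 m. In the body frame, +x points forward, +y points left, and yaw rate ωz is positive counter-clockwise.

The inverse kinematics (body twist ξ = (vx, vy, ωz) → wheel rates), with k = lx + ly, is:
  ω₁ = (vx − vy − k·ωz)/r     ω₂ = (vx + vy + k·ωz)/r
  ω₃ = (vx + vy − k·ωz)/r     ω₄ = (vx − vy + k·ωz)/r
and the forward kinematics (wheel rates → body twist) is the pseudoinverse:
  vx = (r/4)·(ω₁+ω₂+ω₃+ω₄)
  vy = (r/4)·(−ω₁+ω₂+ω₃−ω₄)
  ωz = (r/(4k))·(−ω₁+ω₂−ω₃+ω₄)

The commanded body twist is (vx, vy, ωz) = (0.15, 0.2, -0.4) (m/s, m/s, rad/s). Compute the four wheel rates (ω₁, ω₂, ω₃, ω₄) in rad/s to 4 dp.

(1.0333, 3.9667, 7.7000, -2.7000)

k = lx + ly = 0.2 + 0.08 = 0.2800;  k·ωz = 0.2800·-0.4 = -0.1120
ω₁ (FL) = (vx − vy − k·ωz)/r = 0.0620/0.06 = 1.0333
ω₂ (FR) = (vx + vy + k·ωz)/r = 0.2380/0.06 = 3.9667
ω₃ (RL) = (vx + vy − k·ωz)/r = 0.4620/0.06 = 7.7000
ω₄ (RR) = (vx − vy + k·ωz)/r = -0.1620/0.06 = -2.7000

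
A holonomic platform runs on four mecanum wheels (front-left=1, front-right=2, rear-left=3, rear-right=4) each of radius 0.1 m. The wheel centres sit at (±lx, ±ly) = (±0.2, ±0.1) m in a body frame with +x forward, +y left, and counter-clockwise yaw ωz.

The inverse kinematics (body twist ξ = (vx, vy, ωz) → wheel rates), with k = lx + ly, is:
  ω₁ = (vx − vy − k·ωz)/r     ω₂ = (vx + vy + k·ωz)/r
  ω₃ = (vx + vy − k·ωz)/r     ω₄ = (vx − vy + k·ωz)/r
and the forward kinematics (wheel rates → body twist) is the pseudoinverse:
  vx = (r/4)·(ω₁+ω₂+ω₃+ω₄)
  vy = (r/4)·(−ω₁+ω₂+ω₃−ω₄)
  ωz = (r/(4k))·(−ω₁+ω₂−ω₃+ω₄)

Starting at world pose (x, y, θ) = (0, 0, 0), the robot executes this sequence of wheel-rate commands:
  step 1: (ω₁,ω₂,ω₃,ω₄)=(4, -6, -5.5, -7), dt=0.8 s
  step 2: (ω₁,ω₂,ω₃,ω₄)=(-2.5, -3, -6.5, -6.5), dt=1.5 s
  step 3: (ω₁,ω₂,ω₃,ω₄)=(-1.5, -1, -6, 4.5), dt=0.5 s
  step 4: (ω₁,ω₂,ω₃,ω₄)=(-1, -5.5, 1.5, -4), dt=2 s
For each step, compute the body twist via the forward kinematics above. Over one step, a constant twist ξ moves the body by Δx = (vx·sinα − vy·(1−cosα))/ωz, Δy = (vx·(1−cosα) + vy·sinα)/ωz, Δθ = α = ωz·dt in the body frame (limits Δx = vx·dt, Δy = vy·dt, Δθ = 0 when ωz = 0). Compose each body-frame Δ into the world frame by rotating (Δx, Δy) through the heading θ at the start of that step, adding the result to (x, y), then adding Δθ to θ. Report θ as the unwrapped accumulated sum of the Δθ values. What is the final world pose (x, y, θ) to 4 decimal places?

(-1.0349, 0.7503, -2.0375)

step 1: ξ=(vx,vy,ωz)=(-0.3625, -0.2125, -0.9583), dt=0.8 → body Δ=(-0.3245, -0.0480, -0.7667) → world pose (-0.3245, -0.0480, -0.7667)
step 2: ξ=(vx,vy,ωz)=(-0.4625, -0.0125, -0.0417), dt=1.5 → body Δ=(-0.6939, 0.0029, -0.0625) → world pose (-0.8222, 0.4355, -0.8292)
step 3: ξ=(vx,vy,ωz)=(-0.1000, -0.2500, 0.9167), dt=0.5 → body Δ=(-0.0201, -0.1319, 0.4583) → world pose (-0.9330, 0.3612, -0.3708)
step 4: ξ=(vx,vy,ωz)=(-0.2250, 0.0250, -0.8333), dt=2.0 → body Δ=(-0.2359, 0.3257, -1.6667) → world pose (-1.0349, 0.7503, -2.0375)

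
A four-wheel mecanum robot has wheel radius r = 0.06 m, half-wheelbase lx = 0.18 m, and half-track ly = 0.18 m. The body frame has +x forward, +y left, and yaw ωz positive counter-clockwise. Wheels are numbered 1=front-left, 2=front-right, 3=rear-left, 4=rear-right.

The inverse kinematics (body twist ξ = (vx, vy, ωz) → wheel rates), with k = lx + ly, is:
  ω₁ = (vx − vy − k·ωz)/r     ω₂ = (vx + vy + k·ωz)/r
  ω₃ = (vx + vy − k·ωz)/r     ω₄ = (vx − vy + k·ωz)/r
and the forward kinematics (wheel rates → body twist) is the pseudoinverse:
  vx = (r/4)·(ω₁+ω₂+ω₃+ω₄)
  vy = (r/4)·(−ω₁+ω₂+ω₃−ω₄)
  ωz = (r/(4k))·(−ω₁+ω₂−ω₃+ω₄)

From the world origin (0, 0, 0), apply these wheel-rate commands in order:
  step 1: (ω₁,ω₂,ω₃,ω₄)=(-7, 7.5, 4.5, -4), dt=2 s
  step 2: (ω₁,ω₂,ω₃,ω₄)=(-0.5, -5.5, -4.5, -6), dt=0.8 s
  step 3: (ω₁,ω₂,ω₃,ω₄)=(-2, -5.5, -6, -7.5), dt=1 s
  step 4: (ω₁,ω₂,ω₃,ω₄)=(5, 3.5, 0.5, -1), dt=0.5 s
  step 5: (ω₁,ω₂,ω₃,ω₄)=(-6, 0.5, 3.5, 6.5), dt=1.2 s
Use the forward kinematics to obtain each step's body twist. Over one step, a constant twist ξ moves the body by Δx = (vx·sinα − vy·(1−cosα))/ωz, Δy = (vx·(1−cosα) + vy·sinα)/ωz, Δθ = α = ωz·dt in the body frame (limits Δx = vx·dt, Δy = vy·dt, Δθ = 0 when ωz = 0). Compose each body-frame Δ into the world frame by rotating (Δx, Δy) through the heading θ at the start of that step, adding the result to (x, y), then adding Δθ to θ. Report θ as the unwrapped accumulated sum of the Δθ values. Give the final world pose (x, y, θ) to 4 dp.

(-0.4886, 0.5522, 0.4875)

step 1: ξ=(vx,vy,ωz)=(0.0150, 0.3450, 0.2500), dt=2.0 → body Δ=(-0.1402, 0.6690, 0.5000) → world pose (-0.1402, 0.6690, 0.5000)
step 2: ξ=(vx,vy,ωz)=(-0.2475, -0.0525, -0.2708), dt=0.8 → body Δ=(-0.2010, -0.0203, -0.2167) → world pose (-0.3068, 0.5548, 0.2833)
step 3: ξ=(vx,vy,ωz)=(-0.3150, -0.0300, -0.2083), dt=1.0 → body Δ=(-0.3158, 0.0029, -0.2083) → world pose (-0.6109, 0.4693, 0.0750)
step 4: ξ=(vx,vy,ωz)=(0.1200, 0.0000, -0.1250), dt=0.5 → body Δ=(0.0600, -0.0019, -0.0625) → world pose (-0.5509, 0.4719, 0.0125)
step 5: ξ=(vx,vy,ωz)=(0.0675, 0.0525, 0.3958), dt=1.2 → body Δ=(0.0633, 0.0795, 0.4750) → world pose (-0.4886, 0.5522, 0.4875)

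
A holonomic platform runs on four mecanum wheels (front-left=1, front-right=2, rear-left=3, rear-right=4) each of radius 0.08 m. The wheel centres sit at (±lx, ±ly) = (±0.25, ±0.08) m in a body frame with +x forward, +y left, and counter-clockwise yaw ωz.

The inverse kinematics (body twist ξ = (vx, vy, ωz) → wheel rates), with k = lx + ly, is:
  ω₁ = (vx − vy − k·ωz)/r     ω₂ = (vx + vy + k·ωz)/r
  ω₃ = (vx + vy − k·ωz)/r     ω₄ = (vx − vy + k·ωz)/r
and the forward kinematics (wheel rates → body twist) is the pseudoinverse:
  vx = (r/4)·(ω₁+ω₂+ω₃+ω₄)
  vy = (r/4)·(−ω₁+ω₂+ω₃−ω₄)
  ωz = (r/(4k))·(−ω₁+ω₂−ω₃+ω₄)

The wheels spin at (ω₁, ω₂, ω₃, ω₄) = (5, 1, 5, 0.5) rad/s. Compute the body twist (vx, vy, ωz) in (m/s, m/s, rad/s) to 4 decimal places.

(0.2300, 0.0100, -0.5152)

k = lx + ly = 0.25 + 0.08 = 0.3300
ω₁+ω₂+ω₃+ω₄ = 11.5000  →  vx = (0.08/4)·11.5000 = 0.2300
−ω₁+ω₂+ω₃−ω₄ = 0.5000  →  vy = (0.08/4)·0.5000 = 0.0100
−ω₁+ω₂−ω₃+ω₄ = -8.5000  →  ωz = (0.08/1.3200)·-8.5000 = -0.5152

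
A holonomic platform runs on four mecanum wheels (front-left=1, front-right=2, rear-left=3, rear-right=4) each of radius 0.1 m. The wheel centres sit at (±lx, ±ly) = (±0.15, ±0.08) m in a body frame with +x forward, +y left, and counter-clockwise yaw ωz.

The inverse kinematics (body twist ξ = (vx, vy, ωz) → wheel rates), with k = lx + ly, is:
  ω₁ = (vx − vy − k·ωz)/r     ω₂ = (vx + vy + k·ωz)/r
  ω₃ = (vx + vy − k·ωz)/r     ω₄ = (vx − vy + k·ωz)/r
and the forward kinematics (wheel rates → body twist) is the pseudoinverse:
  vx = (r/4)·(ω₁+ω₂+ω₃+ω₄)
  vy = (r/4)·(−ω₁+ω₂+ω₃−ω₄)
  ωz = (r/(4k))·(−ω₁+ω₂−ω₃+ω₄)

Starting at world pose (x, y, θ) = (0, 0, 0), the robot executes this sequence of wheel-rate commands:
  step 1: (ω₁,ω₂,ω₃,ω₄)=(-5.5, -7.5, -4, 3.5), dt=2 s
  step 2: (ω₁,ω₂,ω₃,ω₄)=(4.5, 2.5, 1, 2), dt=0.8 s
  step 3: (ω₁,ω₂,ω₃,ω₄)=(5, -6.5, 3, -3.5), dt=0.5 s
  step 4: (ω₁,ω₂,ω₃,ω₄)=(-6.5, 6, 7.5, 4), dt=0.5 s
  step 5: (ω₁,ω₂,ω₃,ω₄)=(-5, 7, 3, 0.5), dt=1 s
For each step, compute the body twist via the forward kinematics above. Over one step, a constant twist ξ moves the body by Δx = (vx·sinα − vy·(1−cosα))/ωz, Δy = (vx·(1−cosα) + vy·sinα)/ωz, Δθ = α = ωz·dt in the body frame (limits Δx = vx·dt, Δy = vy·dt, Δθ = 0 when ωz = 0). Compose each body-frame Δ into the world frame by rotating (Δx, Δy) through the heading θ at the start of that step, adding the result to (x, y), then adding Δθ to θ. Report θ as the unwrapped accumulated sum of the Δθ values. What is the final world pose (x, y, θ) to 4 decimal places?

(-0.3270, -0.1325, 1.6522)

step 1: ξ=(vx,vy,ωz)=(-0.3375, -0.2375, 0.5978), dt=2.0 → body Δ=(-0.2736, -0.7273, 1.1957) → world pose (-0.2736, -0.7273, 1.1957)
step 2: ξ=(vx,vy,ωz)=(0.2500, -0.0750, -0.1087), dt=0.8 → body Δ=(0.1971, -0.0686, -0.0870) → world pose (-0.1375, -0.5690, 1.1087)
step 3: ξ=(vx,vy,ωz)=(-0.0500, -0.1250, -1.9565), dt=0.5 → body Δ=(-0.0494, -0.0417, -0.9783) → world pose (-0.1222, -0.6319, 0.1304)
step 4: ξ=(vx,vy,ωz)=(0.2750, 0.4000, 0.9783), dt=0.5 → body Δ=(0.0841, 0.2251, 0.4891) → world pose (-0.0680, -0.3978, 0.6196)
step 5: ξ=(vx,vy,ωz)=(0.1375, 0.3625, 1.0326), dt=1.0 → body Δ=(-0.0568, 0.3663, 1.0326) → world pose (-0.3270, -0.1325, 1.6522)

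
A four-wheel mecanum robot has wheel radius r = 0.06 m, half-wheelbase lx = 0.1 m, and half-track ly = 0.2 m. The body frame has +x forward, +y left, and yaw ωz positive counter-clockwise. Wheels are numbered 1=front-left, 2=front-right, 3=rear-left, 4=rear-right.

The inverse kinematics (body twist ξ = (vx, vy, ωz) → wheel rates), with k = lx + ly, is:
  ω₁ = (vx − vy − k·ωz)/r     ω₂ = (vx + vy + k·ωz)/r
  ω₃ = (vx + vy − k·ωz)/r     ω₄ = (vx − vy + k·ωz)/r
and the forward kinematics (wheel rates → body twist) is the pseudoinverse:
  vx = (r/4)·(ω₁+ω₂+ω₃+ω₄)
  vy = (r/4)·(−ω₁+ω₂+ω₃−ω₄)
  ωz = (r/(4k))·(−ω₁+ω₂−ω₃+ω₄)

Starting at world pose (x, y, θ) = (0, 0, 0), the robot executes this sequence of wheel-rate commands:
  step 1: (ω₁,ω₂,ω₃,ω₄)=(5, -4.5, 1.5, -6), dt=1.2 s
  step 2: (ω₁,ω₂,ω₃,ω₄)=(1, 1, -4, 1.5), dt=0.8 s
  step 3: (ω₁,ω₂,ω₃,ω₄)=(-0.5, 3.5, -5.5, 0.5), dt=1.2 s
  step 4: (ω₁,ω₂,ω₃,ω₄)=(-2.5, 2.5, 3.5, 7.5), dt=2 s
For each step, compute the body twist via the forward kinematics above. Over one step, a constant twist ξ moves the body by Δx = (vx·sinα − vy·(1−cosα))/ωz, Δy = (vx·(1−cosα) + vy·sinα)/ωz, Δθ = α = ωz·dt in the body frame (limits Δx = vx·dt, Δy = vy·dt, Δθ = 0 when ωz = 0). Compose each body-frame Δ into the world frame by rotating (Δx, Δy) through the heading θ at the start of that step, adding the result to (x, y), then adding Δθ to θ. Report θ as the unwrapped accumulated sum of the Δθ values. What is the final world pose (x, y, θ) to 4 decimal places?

step 1: ξ=(vx,vy,ωz)=(-0.0600, -0.0300, -0.8500), dt=1.2 → body Δ=(-0.0770, 0.0036, -1.0200) → world pose (-0.0770, 0.0036, -1.0200)
step 2: ξ=(vx,vy,ωz)=(-0.0075, -0.0825, 0.2750), dt=0.8 → body Δ=(0.0013, -0.0661, 0.2200) → world pose (-0.1326, -0.0321, -0.8000)
step 3: ξ=(vx,vy,ωz)=(-0.0300, -0.0300, 0.5000), dt=1.2 → body Δ=(-0.0234, -0.0444, 0.6000) → world pose (-0.1808, -0.0462, -0.2000)
step 4: ξ=(vx,vy,ωz)=(0.1650, 0.0150, 0.4500), dt=2.0 → body Δ=(0.2746, 0.1649, 0.9000) → world pose (0.1211, 0.0608, 0.7000)

(0.1211, 0.0608, 0.7000)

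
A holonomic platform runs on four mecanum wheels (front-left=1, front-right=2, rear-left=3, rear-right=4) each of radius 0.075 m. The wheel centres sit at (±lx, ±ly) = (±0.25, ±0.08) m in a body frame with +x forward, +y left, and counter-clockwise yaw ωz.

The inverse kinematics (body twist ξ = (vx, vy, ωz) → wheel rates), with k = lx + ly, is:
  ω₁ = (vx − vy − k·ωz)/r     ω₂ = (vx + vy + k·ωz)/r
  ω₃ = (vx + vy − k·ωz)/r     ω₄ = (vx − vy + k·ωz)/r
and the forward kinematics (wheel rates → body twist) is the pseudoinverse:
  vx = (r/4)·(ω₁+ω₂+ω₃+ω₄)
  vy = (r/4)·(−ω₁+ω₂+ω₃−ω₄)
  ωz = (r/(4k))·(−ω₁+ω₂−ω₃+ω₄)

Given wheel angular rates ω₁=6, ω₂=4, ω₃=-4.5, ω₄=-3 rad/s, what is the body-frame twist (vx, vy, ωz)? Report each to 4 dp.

(0.0469, -0.0656, -0.0284)

k = lx + ly = 0.25 + 0.08 = 0.3300
ω₁+ω₂+ω₃+ω₄ = 2.5000  →  vx = (0.075/4)·2.5000 = 0.0469
−ω₁+ω₂+ω₃−ω₄ = -3.5000  →  vy = (0.075/4)·-3.5000 = -0.0656
−ω₁+ω₂−ω₃+ω₄ = -0.5000  →  ωz = (0.075/1.3200)·-0.5000 = -0.0284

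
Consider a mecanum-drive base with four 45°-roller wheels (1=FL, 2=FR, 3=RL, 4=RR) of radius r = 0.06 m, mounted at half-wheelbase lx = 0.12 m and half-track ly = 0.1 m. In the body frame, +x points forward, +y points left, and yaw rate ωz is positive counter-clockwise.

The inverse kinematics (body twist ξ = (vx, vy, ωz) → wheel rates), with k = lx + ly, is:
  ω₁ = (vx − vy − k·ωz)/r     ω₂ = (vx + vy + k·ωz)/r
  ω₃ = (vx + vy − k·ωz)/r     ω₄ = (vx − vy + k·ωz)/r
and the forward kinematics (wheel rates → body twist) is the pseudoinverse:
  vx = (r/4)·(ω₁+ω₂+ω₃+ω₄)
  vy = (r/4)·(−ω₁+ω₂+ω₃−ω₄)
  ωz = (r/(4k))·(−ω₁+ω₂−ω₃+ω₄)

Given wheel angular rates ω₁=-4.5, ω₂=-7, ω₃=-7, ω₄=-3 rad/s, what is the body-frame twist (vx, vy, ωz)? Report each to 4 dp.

k = lx + ly = 0.12 + 0.1 = 0.2200
ω₁+ω₂+ω₃+ω₄ = -21.5000  →  vx = (0.06/4)·-21.5000 = -0.3225
−ω₁+ω₂+ω₃−ω₄ = -6.5000  →  vy = (0.06/4)·-6.5000 = -0.0975
−ω₁+ω₂−ω₃+ω₄ = 1.5000  →  ωz = (0.06/0.8800)·1.5000 = 0.1023

(-0.3225, -0.0975, 0.1023)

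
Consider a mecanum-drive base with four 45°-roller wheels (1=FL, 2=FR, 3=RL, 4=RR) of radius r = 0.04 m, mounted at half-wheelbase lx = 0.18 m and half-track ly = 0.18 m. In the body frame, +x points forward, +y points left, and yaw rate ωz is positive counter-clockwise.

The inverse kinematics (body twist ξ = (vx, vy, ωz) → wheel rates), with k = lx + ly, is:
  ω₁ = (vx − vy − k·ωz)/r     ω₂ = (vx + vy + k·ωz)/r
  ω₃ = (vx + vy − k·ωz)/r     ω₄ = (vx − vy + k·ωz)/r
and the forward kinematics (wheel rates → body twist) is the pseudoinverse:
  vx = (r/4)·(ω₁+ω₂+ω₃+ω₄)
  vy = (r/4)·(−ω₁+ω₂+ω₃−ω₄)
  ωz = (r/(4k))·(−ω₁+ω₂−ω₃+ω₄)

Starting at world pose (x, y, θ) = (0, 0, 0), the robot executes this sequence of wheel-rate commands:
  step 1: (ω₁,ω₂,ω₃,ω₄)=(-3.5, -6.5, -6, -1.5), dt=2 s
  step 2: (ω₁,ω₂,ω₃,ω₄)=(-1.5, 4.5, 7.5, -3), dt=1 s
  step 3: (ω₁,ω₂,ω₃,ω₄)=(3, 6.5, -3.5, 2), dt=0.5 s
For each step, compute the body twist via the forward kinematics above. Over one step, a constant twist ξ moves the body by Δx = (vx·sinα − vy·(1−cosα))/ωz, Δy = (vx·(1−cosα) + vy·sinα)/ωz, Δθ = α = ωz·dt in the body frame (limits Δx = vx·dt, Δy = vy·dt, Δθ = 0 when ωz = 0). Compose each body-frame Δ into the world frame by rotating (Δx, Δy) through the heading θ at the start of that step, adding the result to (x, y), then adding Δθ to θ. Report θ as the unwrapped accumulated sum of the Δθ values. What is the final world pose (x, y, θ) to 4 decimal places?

(-0.2317, -0.0071, 0.0833)

step 1: ξ=(vx,vy,ωz)=(-0.1750, -0.0750, 0.0417), dt=2.0 → body Δ=(-0.3433, -0.1644, 0.0833) → world pose (-0.3433, -0.1644, 0.0833)
step 2: ξ=(vx,vy,ωz)=(0.0750, 0.1650, -0.1250), dt=1.0 → body Δ=(0.0851, 0.1599, -0.1250) → world pose (-0.2718, 0.0020, -0.0417)
step 3: ξ=(vx,vy,ωz)=(0.0800, -0.0200, 0.2500), dt=0.5 → body Δ=(0.0405, -0.0075, 0.1250) → world pose (-0.2317, -0.0071, 0.0833)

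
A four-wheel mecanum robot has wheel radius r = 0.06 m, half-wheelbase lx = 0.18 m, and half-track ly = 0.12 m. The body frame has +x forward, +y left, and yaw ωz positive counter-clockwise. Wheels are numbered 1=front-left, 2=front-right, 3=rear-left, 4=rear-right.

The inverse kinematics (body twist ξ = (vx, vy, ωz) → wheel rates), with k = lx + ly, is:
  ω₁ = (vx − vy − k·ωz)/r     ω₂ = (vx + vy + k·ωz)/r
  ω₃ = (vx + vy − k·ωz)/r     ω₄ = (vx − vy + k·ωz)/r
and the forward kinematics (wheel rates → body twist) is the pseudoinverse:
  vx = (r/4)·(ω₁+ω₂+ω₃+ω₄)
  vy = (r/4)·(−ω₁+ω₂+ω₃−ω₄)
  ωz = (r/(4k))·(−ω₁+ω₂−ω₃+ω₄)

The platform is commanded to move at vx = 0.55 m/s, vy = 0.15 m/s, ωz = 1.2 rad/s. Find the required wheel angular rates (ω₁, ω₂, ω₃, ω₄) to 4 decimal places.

k = lx + ly = 0.18 + 0.12 = 0.3000;  k·ωz = 0.3000·1.2 = 0.3600
ω₁ (FL) = (vx − vy − k·ωz)/r = 0.0400/0.06 = 0.6667
ω₂ (FR) = (vx + vy + k·ωz)/r = 1.0600/0.06 = 17.6667
ω₃ (RL) = (vx + vy − k·ωz)/r = 0.3400/0.06 = 5.6667
ω₄ (RR) = (vx − vy + k·ωz)/r = 0.7600/0.06 = 12.6667

(0.6667, 17.6667, 5.6667, 12.6667)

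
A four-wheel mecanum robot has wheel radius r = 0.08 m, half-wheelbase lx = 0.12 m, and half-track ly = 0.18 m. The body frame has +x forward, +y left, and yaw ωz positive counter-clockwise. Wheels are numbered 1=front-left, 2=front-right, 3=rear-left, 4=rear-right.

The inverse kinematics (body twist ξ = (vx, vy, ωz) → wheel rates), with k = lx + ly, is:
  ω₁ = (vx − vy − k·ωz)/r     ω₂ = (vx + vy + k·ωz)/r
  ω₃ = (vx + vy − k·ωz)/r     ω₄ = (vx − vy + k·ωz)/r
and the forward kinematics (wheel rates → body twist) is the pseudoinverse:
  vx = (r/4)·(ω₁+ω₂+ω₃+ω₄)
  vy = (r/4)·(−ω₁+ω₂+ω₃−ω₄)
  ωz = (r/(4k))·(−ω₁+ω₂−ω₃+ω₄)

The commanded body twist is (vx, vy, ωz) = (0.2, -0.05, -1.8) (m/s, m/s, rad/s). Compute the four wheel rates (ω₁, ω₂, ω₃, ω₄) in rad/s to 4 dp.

k = lx + ly = 0.12 + 0.18 = 0.3000;  k·ωz = 0.3000·-1.8 = -0.5400
ω₁ (FL) = (vx − vy − k·ωz)/r = 0.7900/0.08 = 9.8750
ω₂ (FR) = (vx + vy + k·ωz)/r = -0.3900/0.08 = -4.8750
ω₃ (RL) = (vx + vy − k·ωz)/r = 0.6900/0.08 = 8.6250
ω₄ (RR) = (vx − vy + k·ωz)/r = -0.2900/0.08 = -3.6250

(9.8750, -4.8750, 8.6250, -3.6250)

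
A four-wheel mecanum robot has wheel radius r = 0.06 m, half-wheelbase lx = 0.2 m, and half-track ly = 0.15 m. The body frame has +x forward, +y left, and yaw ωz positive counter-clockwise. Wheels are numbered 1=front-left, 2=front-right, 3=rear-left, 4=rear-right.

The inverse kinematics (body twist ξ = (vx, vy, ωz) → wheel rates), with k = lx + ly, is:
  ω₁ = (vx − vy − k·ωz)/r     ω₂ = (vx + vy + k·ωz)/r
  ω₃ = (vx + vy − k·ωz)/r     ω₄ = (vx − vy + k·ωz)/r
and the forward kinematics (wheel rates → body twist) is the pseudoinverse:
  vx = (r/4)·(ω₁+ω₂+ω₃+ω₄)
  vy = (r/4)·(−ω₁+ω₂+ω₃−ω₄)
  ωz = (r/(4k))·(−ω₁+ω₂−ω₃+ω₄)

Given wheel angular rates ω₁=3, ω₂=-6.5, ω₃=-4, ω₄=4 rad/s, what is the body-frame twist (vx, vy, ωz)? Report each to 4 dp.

(-0.0525, -0.2625, -0.0643)

k = lx + ly = 0.2 + 0.15 = 0.3500
ω₁+ω₂+ω₃+ω₄ = -3.5000  →  vx = (0.06/4)·-3.5000 = -0.0525
−ω₁+ω₂+ω₃−ω₄ = -17.5000  →  vy = (0.06/4)·-17.5000 = -0.2625
−ω₁+ω₂−ω₃+ω₄ = -1.5000  →  ωz = (0.06/1.4000)·-1.5000 = -0.0643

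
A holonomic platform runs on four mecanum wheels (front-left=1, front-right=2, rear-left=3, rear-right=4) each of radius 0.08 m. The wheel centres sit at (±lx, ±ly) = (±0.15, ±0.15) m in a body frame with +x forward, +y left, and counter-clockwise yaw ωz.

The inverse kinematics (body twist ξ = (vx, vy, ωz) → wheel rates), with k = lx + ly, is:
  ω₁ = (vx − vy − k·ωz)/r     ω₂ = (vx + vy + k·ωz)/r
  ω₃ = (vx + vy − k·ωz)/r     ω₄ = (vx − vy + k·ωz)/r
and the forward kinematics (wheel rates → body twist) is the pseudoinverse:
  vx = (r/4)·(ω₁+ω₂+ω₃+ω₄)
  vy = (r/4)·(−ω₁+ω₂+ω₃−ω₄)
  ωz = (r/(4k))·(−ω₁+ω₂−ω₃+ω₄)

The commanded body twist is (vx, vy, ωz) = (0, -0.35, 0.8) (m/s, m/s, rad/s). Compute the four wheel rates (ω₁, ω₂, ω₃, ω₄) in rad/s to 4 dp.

(1.3750, -1.3750, -7.3750, 7.3750)

k = lx + ly = 0.15 + 0.15 = 0.3000;  k·ωz = 0.3000·0.8 = 0.2400
ω₁ (FL) = (vx − vy − k·ωz)/r = 0.1100/0.08 = 1.3750
ω₂ (FR) = (vx + vy + k·ωz)/r = -0.1100/0.08 = -1.3750
ω₃ (RL) = (vx + vy − k·ωz)/r = -0.5900/0.08 = -7.3750
ω₄ (RR) = (vx − vy + k·ωz)/r = 0.5900/0.08 = 7.3750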